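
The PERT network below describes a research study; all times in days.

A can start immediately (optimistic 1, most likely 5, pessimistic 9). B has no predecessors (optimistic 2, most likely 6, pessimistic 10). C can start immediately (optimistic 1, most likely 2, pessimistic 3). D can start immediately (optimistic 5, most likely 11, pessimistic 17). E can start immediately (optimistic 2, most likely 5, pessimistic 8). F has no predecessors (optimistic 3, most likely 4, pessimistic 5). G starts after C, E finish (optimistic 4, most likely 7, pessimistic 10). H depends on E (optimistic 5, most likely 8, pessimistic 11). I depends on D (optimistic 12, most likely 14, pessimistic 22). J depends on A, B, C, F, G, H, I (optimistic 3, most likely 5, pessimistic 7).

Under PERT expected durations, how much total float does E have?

te_A = (1 + 4·5 + 9)/6 = 30/6 = 5
te_B = (2 + 4·6 + 10)/6 = 36/6 = 6
te_C = (1 + 4·2 + 3)/6 = 12/6 = 2
te_D = (5 + 4·11 + 17)/6 = 66/6 = 11
te_E = (2 + 4·5 + 8)/6 = 30/6 = 5
te_F = (3 + 4·4 + 5)/6 = 24/6 = 4
te_G = (4 + 4·7 + 10)/6 = 42/6 = 7
te_H = (5 + 4·8 + 11)/6 = 48/6 = 8
te_I = (12 + 4·14 + 22)/6 = 90/6 = 15
te_J = (3 + 4·5 + 7)/6 = 30/6 = 5

Forward pass:
ES_A = 0; EF_A = 5
ES_B = 0; EF_B = 6
ES_C = 0; EF_C = 2
ES_D = 0; EF_D = 11
ES_E = 0; EF_E = 5
ES_F = 0; EF_F = 4
ES_G = max(EF_C=2, EF_E=5) = 5; EF_G = 5+7 = 12
ES_H = 5; EF_H = 5+8 = 13
ES_I = 11; EF_I = 11+15 = 26
ES_J = max(EF_A=5, EF_B=6, EF_C=2, EF_F=4, EF_G=12, EF_H=13, EF_I=26) = 26; EF_J = 26+5 = 31
Expected project duration μ = 31 days. Critical path: D → I → J.

Backward pass:
LF_J = 31; LS_J = 31−5 = 26
LF_I = LS_J = 26; LS_I = 26−15 = 11
LF_H = LS_J = 26; LS_H = 26−8 = 18
LF_G = LS_J = 26; LS_G = 26−7 = 19
LF_F = LS_J = 26; LS_F = 26−4 = 22
LF_E = min(LS_G=19, LS_H=18) = 18; LS_E = 18−5 = 13
LF_D = LS_I = 11; LS_D = 11−11 = 0
LF_C = min(LS_G=19, LS_J=26) = 19; LS_C = 19−2 = 17
LF_B = LS_J = 26; LS_B = 26−6 = 20
LF_A = LS_J = 26; LS_A = 26−5 = 21
Slack_E = LS_E − ES_E = 13 − 0 = 13

13 days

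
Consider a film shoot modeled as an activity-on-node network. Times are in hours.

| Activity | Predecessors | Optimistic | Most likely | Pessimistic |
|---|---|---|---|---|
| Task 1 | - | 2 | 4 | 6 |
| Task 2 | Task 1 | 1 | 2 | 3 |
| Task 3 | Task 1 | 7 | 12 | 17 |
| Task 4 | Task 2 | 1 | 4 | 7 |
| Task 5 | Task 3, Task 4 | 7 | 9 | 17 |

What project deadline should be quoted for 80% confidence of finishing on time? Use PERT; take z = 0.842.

te_Task 1 = (2 + 4·4 + 6)/6 = 24/6 = 4; σ²_Task 1 = ((6−2)/6)² = 0.444
te_Task 2 = (1 + 4·2 + 3)/6 = 12/6 = 2; σ²_Task 2 = ((3−1)/6)² = 0.111
te_Task 3 = (7 + 4·12 + 17)/6 = 72/6 = 12; σ²_Task 3 = ((17−7)/6)² = 2.778
te_Task 4 = (1 + 4·4 + 7)/6 = 24/6 = 4; σ²_Task 4 = ((7−1)/6)² = 1.000
te_Task 5 = (7 + 4·9 + 17)/6 = 60/6 = 10; σ²_Task 5 = ((17−7)/6)² = 2.778

Forward pass:
ES_Task 1 = 0; EF_Task 1 = 4
ES_Task 2 = 4; EF_Task 2 = 4+2 = 6
ES_Task 3 = 4; EF_Task 3 = 4+12 = 16
ES_Task 4 = 6; EF_Task 4 = 6+4 = 10
ES_Task 5 = max(EF_Task 3=16, EF_Task 4=10) = 16; EF_Task 5 = 16+10 = 26
Expected project duration μ = 26 hours. Critical path: Task 1 → Task 3 → Task 5.

Variance along critical path = 0.444 + 2.778 + 2.778 = 6.000; σ = 2.449 hours.
D = μ + z·σ = 26 + 0.842·2.449 = 28.1 hours

28.1 hours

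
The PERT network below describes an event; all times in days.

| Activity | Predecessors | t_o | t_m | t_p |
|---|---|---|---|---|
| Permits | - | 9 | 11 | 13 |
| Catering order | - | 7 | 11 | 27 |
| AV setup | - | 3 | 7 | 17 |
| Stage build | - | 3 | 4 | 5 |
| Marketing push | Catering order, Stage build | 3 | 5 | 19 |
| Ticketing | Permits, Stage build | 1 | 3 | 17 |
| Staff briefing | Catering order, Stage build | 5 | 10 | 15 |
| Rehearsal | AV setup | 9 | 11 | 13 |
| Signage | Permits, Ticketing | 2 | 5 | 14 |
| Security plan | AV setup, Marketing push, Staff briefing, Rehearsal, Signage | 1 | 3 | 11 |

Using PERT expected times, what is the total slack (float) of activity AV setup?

4 days

te_Permits = (9 + 4·11 + 13)/6 = 66/6 = 11
te_Catering order = (7 + 4·11 + 27)/6 = 78/6 = 13
te_AV setup = (3 + 4·7 + 17)/6 = 48/6 = 8
te_Stage build = (3 + 4·4 + 5)/6 = 24/6 = 4
te_Marketing push = (3 + 4·5 + 19)/6 = 42/6 = 7
te_Ticketing = (1 + 4·3 + 17)/6 = 30/6 = 5
te_Staff briefing = (5 + 4·10 + 15)/6 = 60/6 = 10
te_Rehearsal = (9 + 4·11 + 13)/6 = 66/6 = 11
te_Signage = (2 + 4·5 + 14)/6 = 36/6 = 6
te_Security plan = (1 + 4·3 + 11)/6 = 24/6 = 4

Forward pass:
ES_Permits = 0; EF_Permits = 11
ES_Catering order = 0; EF_Catering order = 13
ES_AV setup = 0; EF_AV setup = 8
ES_Stage build = 0; EF_Stage build = 4
ES_Marketing push = max(EF_Catering order=13, EF_Stage build=4) = 13; EF_Marketing push = 13+7 = 20
ES_Ticketing = max(EF_Permits=11, EF_Stage build=4) = 11; EF_Ticketing = 11+5 = 16
ES_Staff briefing = max(EF_Catering order=13, EF_Stage build=4) = 13; EF_Staff briefing = 13+10 = 23
ES_Rehearsal = 8; EF_Rehearsal = 8+11 = 19
ES_Signage = max(EF_Permits=11, EF_Ticketing=16) = 16; EF_Signage = 16+6 = 22
ES_Security plan = max(EF_AV setup=8, EF_Marketing push=20, EF_Staff briefing=23, EF_Rehearsal=19, EF_Signage=22) = 23; EF_Security plan = 23+4 = 27
Expected project duration μ = 27 days. Critical path: Catering order → Staff briefing → Security plan.

Backward pass:
LF_Security plan = 27; LS_Security plan = 27−4 = 23
LF_Signage = LS_Security plan = 23; LS_Signage = 23−6 = 17
LF_Rehearsal = LS_Security plan = 23; LS_Rehearsal = 23−11 = 12
LF_Staff briefing = LS_Security plan = 23; LS_Staff briefing = 23−10 = 13
LF_Ticketing = LS_Signage = 17; LS_Ticketing = 17−5 = 12
LF_Marketing push = LS_Security plan = 23; LS_Marketing push = 23−7 = 16
LF_Stage build = min(LS_Marketing push=16, LS_Ticketing=12, LS_Staff briefing=13) = 12; LS_Stage build = 12−4 = 8
LF_AV setup = min(LS_Rehearsal=12, LS_Security plan=23) = 12; LS_AV setup = 12−8 = 4
LF_Catering order = min(LS_Marketing push=16, LS_Staff briefing=13) = 13; LS_Catering order = 13−13 = 0
LF_Permits = min(LS_Ticketing=12, LS_Signage=17) = 12; LS_Permits = 12−11 = 1
Slack_AV setup = LS_AV setup − ES_AV setup = 4 − 0 = 4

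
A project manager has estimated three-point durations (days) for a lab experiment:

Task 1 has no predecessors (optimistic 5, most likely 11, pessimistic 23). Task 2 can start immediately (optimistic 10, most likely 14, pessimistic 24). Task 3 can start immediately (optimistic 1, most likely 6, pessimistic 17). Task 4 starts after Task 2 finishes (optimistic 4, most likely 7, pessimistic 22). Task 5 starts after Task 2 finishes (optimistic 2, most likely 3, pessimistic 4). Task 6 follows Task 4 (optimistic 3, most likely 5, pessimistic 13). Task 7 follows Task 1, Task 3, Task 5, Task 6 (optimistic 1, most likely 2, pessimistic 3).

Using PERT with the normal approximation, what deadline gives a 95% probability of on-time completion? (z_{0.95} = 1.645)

38.8 days

te_Task 1 = (5 + 4·11 + 23)/6 = 72/6 = 12; σ²_Task 1 = ((23−5)/6)² = 9.000
te_Task 2 = (10 + 4·14 + 24)/6 = 90/6 = 15; σ²_Task 2 = ((24−10)/6)² = 5.444
te_Task 3 = (1 + 4·6 + 17)/6 = 42/6 = 7; σ²_Task 3 = ((17−1)/6)² = 7.111
te_Task 4 = (4 + 4·7 + 22)/6 = 54/6 = 9; σ²_Task 4 = ((22−4)/6)² = 9.000
te_Task 5 = (2 + 4·3 + 4)/6 = 18/6 = 3; σ²_Task 5 = ((4−2)/6)² = 0.111
te_Task 6 = (3 + 4·5 + 13)/6 = 36/6 = 6; σ²_Task 6 = ((13−3)/6)² = 2.778
te_Task 7 = (1 + 4·2 + 3)/6 = 12/6 = 2; σ²_Task 7 = ((3−1)/6)² = 0.111

Forward pass:
ES_Task 1 = 0; EF_Task 1 = 12
ES_Task 2 = 0; EF_Task 2 = 15
ES_Task 3 = 0; EF_Task 3 = 7
ES_Task 4 = 15; EF_Task 4 = 15+9 = 24
ES_Task 5 = 15; EF_Task 5 = 15+3 = 18
ES_Task 6 = 24; EF_Task 6 = 24+6 = 30
ES_Task 7 = max(EF_Task 1=12, EF_Task 3=7, EF_Task 5=18, EF_Task 6=30) = 30; EF_Task 7 = 30+2 = 32
Expected project duration μ = 32 days. Critical path: Task 2 → Task 4 → Task 6 → Task 7.

Variance along critical path = 5.444 + 9.000 + 2.778 + 0.111 = 17.333; σ = 4.163 days.
D = μ + z·σ = 32 + 1.645·4.163 = 38.8 days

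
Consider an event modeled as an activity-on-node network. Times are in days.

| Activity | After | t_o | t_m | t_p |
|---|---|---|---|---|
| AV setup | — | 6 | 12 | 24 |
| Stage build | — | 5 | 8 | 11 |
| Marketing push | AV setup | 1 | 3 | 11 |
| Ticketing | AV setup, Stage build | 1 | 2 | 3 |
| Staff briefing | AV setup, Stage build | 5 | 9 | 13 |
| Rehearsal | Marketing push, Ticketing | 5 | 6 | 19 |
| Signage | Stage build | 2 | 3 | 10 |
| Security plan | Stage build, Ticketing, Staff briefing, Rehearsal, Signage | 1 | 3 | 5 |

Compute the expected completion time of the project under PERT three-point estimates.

28 days

te_AV setup = (6 + 4·12 + 24)/6 = 78/6 = 13
te_Stage build = (5 + 4·8 + 11)/6 = 48/6 = 8
te_Marketing push = (1 + 4·3 + 11)/6 = 24/6 = 4
te_Ticketing = (1 + 4·2 + 3)/6 = 12/6 = 2
te_Staff briefing = (5 + 4·9 + 13)/6 = 54/6 = 9
te_Rehearsal = (5 + 4·6 + 19)/6 = 48/6 = 8
te_Signage = (2 + 4·3 + 10)/6 = 24/6 = 4
te_Security plan = (1 + 4·3 + 5)/6 = 18/6 = 3

Forward pass:
ES_AV setup = 0; EF_AV setup = 13
ES_Stage build = 0; EF_Stage build = 8
ES_Marketing push = 13; EF_Marketing push = 13+4 = 17
ES_Ticketing = max(EF_AV setup=13, EF_Stage build=8) = 13; EF_Ticketing = 13+2 = 15
ES_Staff briefing = max(EF_AV setup=13, EF_Stage build=8) = 13; EF_Staff briefing = 13+9 = 22
ES_Rehearsal = max(EF_Marketing push=17, EF_Ticketing=15) = 17; EF_Rehearsal = 17+8 = 25
ES_Signage = 8; EF_Signage = 8+4 = 12
ES_Security plan = max(EF_Stage build=8, EF_Ticketing=15, EF_Staff briefing=22, EF_Rehearsal=25, EF_Signage=12) = 25; EF_Security plan = 25+3 = 28
Expected project duration μ = 28 days. Critical path: AV setup → Marketing push → Rehearsal → Security plan.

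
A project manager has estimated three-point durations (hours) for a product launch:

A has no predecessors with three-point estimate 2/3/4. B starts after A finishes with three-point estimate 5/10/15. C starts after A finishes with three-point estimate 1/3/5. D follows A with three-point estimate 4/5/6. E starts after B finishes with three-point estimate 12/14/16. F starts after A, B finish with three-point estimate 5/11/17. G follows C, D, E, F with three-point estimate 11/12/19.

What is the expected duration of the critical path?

te_A = (2 + 4·3 + 4)/6 = 18/6 = 3
te_B = (5 + 4·10 + 15)/6 = 60/6 = 10
te_C = (1 + 4·3 + 5)/6 = 18/6 = 3
te_D = (4 + 4·5 + 6)/6 = 30/6 = 5
te_E = (12 + 4·14 + 16)/6 = 84/6 = 14
te_F = (5 + 4·11 + 17)/6 = 66/6 = 11
te_G = (11 + 4·12 + 19)/6 = 78/6 = 13

Forward pass:
ES_A = 0; EF_A = 3
ES_B = 3; EF_B = 3+10 = 13
ES_C = 3; EF_C = 3+3 = 6
ES_D = 3; EF_D = 3+5 = 8
ES_E = 13; EF_E = 13+14 = 27
ES_F = max(EF_A=3, EF_B=13) = 13; EF_F = 13+11 = 24
ES_G = max(EF_C=6, EF_D=8, EF_E=27, EF_F=24) = 27; EF_G = 27+13 = 40
Expected project duration μ = 40 hours. Critical path: A → B → E → G.

40 hours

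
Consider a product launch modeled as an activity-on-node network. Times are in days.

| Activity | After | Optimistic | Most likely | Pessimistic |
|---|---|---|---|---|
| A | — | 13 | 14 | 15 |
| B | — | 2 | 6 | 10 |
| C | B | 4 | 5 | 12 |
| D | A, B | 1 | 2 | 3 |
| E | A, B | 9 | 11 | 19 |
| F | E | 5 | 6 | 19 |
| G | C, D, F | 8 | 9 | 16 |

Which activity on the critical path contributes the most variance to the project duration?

te_A = (13 + 4·14 + 15)/6 = 84/6 = 14; σ²_A = ((15−13)/6)² = 0.111
te_B = (2 + 4·6 + 10)/6 = 36/6 = 6; σ²_B = ((10−2)/6)² = 1.778
te_C = (4 + 4·5 + 12)/6 = 36/6 = 6; σ²_C = ((12−4)/6)² = 1.778
te_D = (1 + 4·2 + 3)/6 = 12/6 = 2; σ²_D = ((3−1)/6)² = 0.111
te_E = (9 + 4·11 + 19)/6 = 72/6 = 12; σ²_E = ((19−9)/6)² = 2.778
te_F = (5 + 4·6 + 19)/6 = 48/6 = 8; σ²_F = ((19−5)/6)² = 5.444
te_G = (8 + 4·9 + 16)/6 = 60/6 = 10; σ²_G = ((16−8)/6)² = 1.778

Forward pass:
ES_A = 0; EF_A = 14
ES_B = 0; EF_B = 6
ES_C = 6; EF_C = 6+6 = 12
ES_D = max(EF_A=14, EF_B=6) = 14; EF_D = 14+2 = 16
ES_E = max(EF_A=14, EF_B=6) = 14; EF_E = 14+12 = 26
ES_F = 26; EF_F = 26+8 = 34
ES_G = max(EF_C=12, EF_D=16, EF_F=34) = 34; EF_G = 34+10 = 44
Expected project duration μ = 44 days. Critical path: A → E → F → G.

Variances on critical path: σ²_A=0.111, σ²_E=2.778, σ²_F=5.444, σ²_G=1.778.
Largest is σ²_F = 5.444.

F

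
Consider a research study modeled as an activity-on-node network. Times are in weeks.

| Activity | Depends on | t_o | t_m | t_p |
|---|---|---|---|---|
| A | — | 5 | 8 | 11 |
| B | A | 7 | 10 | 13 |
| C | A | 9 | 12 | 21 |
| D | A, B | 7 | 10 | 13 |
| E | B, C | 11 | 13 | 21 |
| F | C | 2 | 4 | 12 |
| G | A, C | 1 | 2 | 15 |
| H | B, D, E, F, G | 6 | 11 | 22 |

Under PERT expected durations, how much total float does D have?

te_A = (5 + 4·8 + 11)/6 = 48/6 = 8
te_B = (7 + 4·10 + 13)/6 = 60/6 = 10
te_C = (9 + 4·12 + 21)/6 = 78/6 = 13
te_D = (7 + 4·10 + 13)/6 = 60/6 = 10
te_E = (11 + 4·13 + 21)/6 = 84/6 = 14
te_F = (2 + 4·4 + 12)/6 = 30/6 = 5
te_G = (1 + 4·2 + 15)/6 = 24/6 = 4
te_H = (6 + 4·11 + 22)/6 = 72/6 = 12

Forward pass:
ES_A = 0; EF_A = 8
ES_B = 8; EF_B = 8+10 = 18
ES_C = 8; EF_C = 8+13 = 21
ES_D = max(EF_A=8, EF_B=18) = 18; EF_D = 18+10 = 28
ES_E = max(EF_B=18, EF_C=21) = 21; EF_E = 21+14 = 35
ES_F = 21; EF_F = 21+5 = 26
ES_G = max(EF_A=8, EF_C=21) = 21; EF_G = 21+4 = 25
ES_H = max(EF_B=18, EF_D=28, EF_E=35, EF_F=26, EF_G=25) = 35; EF_H = 35+12 = 47
Expected project duration μ = 47 weeks. Critical path: A → C → E → H.

Backward pass:
LF_H = 47; LS_H = 47−12 = 35
LF_G = LS_H = 35; LS_G = 35−4 = 31
LF_F = LS_H = 35; LS_F = 35−5 = 30
LF_E = LS_H = 35; LS_E = 35−14 = 21
LF_D = LS_H = 35; LS_D = 35−10 = 25
LF_C = min(LS_E=21, LS_F=30, LS_G=31) = 21; LS_C = 21−13 = 8
LF_B = min(LS_D=25, LS_E=21, LS_H=35) = 21; LS_B = 21−10 = 11
LF_A = min(LS_B=11, LS_C=8, LS_D=25, LS_G=31) = 8; LS_A = 8−8 = 0
Slack_D = LS_D − ES_D = 25 − 18 = 7

7 weeks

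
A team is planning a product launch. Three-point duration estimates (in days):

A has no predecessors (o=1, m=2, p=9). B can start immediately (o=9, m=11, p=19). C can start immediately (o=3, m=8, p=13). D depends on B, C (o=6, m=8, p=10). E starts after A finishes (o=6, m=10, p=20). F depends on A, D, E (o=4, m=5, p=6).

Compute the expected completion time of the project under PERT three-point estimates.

te_A = (1 + 4·2 + 9)/6 = 18/6 = 3
te_B = (9 + 4·11 + 19)/6 = 72/6 = 12
te_C = (3 + 4·8 + 13)/6 = 48/6 = 8
te_D = (6 + 4·8 + 10)/6 = 48/6 = 8
te_E = (6 + 4·10 + 20)/6 = 66/6 = 11
te_F = (4 + 4·5 + 6)/6 = 30/6 = 5

Forward pass:
ES_A = 0; EF_A = 3
ES_B = 0; EF_B = 12
ES_C = 0; EF_C = 8
ES_D = max(EF_B=12, EF_C=8) = 12; EF_D = 12+8 = 20
ES_E = 3; EF_E = 3+11 = 14
ES_F = max(EF_A=3, EF_D=20, EF_E=14) = 20; EF_F = 20+5 = 25
Expected project duration μ = 25 days. Critical path: B → D → F.

25 days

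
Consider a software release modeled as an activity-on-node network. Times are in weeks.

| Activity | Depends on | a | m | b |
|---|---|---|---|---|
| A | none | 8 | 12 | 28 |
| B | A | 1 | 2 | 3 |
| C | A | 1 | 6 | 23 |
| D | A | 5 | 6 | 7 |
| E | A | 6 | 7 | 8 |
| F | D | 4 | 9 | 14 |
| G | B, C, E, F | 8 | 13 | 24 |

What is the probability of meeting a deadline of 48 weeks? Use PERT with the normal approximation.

0.862

te_A = (8 + 4·12 + 28)/6 = 84/6 = 14; σ²_A = ((28−8)/6)² = 11.111
te_B = (1 + 4·2 + 3)/6 = 12/6 = 2; σ²_B = ((3−1)/6)² = 0.111
te_C = (1 + 4·6 + 23)/6 = 48/6 = 8; σ²_C = ((23−1)/6)² = 13.444
te_D = (5 + 4·6 + 7)/6 = 36/6 = 6; σ²_D = ((7−5)/6)² = 0.111
te_E = (6 + 4·7 + 8)/6 = 42/6 = 7; σ²_E = ((8−6)/6)² = 0.111
te_F = (4 + 4·9 + 14)/6 = 54/6 = 9; σ²_F = ((14−4)/6)² = 2.778
te_G = (8 + 4·13 + 24)/6 = 84/6 = 14; σ²_G = ((24−8)/6)² = 7.111

Forward pass:
ES_A = 0; EF_A = 14
ES_B = 14; EF_B = 14+2 = 16
ES_C = 14; EF_C = 14+8 = 22
ES_D = 14; EF_D = 14+6 = 20
ES_E = 14; EF_E = 14+7 = 21
ES_F = 20; EF_F = 20+9 = 29
ES_G = max(EF_B=16, EF_C=22, EF_E=21, EF_F=29) = 29; EF_G = 29+14 = 43
Expected project duration μ = 43 weeks. Critical path: A → D → F → G.

Variance along critical path = 11.111 + 0.111 + 2.778 + 7.111 = 21.111; σ = √21.111 = 4.595 weeks.
Z = (48 − 43) / 4.595 = 1.088
P(T ≤ 48) = Φ(1.088) ≈ 0.862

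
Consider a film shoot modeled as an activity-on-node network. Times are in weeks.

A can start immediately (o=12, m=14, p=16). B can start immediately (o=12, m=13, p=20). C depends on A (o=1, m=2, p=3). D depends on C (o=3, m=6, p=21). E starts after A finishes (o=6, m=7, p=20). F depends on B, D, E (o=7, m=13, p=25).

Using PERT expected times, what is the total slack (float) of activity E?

te_A = (12 + 4·14 + 16)/6 = 84/6 = 14
te_B = (12 + 4·13 + 20)/6 = 84/6 = 14
te_C = (1 + 4·2 + 3)/6 = 12/6 = 2
te_D = (3 + 4·6 + 21)/6 = 48/6 = 8
te_E = (6 + 4·7 + 20)/6 = 54/6 = 9
te_F = (7 + 4·13 + 25)/6 = 84/6 = 14

Forward pass:
ES_A = 0; EF_A = 14
ES_B = 0; EF_B = 14
ES_C = 14; EF_C = 14+2 = 16
ES_D = 16; EF_D = 16+8 = 24
ES_E = 14; EF_E = 14+9 = 23
ES_F = max(EF_B=14, EF_D=24, EF_E=23) = 24; EF_F = 24+14 = 38
Expected project duration μ = 38 weeks. Critical path: A → C → D → F.

Backward pass:
LF_F = 38; LS_F = 38−14 = 24
LF_E = LS_F = 24; LS_E = 24−9 = 15
LF_D = LS_F = 24; LS_D = 24−8 = 16
LF_C = LS_D = 16; LS_C = 16−2 = 14
LF_B = LS_F = 24; LS_B = 24−14 = 10
LF_A = min(LS_C=14, LS_E=15) = 14; LS_A = 14−14 = 0
Slack_E = LS_E − ES_E = 15 − 14 = 1

1 weeks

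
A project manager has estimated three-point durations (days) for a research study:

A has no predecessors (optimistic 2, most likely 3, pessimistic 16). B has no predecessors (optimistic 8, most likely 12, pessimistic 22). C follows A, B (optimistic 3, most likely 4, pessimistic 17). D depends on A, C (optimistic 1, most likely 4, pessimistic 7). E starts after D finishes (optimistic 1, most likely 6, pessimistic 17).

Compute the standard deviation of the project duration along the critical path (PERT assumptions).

4.36 days

te_A = (2 + 4·3 + 16)/6 = 30/6 = 5; σ²_A = ((16−2)/6)² = 5.444
te_B = (8 + 4·12 + 22)/6 = 78/6 = 13; σ²_B = ((22−8)/6)² = 5.444
te_C = (3 + 4·4 + 17)/6 = 36/6 = 6; σ²_C = ((17−3)/6)² = 5.444
te_D = (1 + 4·4 + 7)/6 = 24/6 = 4; σ²_D = ((7−1)/6)² = 1.000
te_E = (1 + 4·6 + 17)/6 = 42/6 = 7; σ²_E = ((17−1)/6)² = 7.111

Forward pass:
ES_A = 0; EF_A = 5
ES_B = 0; EF_B = 13
ES_C = max(EF_A=5, EF_B=13) = 13; EF_C = 13+6 = 19
ES_D = max(EF_A=5, EF_C=19) = 19; EF_D = 19+4 = 23
ES_E = 23; EF_E = 23+7 = 30
Expected project duration μ = 30 days. Critical path: B → C → D → E.

Variance along critical path = 5.444 + 5.444 + 1.000 + 7.111 = 19.000
σ = √19.000 = 4.359 days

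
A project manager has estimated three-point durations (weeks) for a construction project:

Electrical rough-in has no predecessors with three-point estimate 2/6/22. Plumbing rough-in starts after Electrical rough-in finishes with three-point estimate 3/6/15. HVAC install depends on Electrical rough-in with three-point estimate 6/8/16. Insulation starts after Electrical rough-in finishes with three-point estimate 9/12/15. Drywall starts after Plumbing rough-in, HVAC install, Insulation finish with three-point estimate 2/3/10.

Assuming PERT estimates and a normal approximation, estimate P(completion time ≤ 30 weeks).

te_Electrical rough-in = (2 + 4·6 + 22)/6 = 48/6 = 8; σ²_Electrical rough-in = ((22−2)/6)² = 11.111
te_Plumbing rough-in = (3 + 4·6 + 15)/6 = 42/6 = 7; σ²_Plumbing rough-in = ((15−3)/6)² = 4.000
te_HVAC install = (6 + 4·8 + 16)/6 = 54/6 = 9; σ²_HVAC install = ((16−6)/6)² = 2.778
te_Insulation = (9 + 4·12 + 15)/6 = 72/6 = 12; σ²_Insulation = ((15−9)/6)² = 1.000
te_Drywall = (2 + 4·3 + 10)/6 = 24/6 = 4; σ²_Drywall = ((10−2)/6)² = 1.778

Forward pass:
ES_Electrical rough-in = 0; EF_Electrical rough-in = 8
ES_Plumbing rough-in = 8; EF_Plumbing rough-in = 8+7 = 15
ES_HVAC install = 8; EF_HVAC install = 8+9 = 17
ES_Insulation = 8; EF_Insulation = 8+12 = 20
ES_Drywall = max(EF_Plumbing rough-in=15, EF_HVAC install=17, EF_Insulation=20) = 20; EF_Drywall = 20+4 = 24
Expected project duration μ = 24 weeks. Critical path: Electrical rough-in → Insulation → Drywall.

Variance along critical path = 11.111 + 1.000 + 1.778 = 13.889; σ = √13.889 = 3.727 weeks.
Z = (30 − 24) / 3.727 = 1.610
P(T ≤ 30) = Φ(1.610) ≈ 0.946

0.946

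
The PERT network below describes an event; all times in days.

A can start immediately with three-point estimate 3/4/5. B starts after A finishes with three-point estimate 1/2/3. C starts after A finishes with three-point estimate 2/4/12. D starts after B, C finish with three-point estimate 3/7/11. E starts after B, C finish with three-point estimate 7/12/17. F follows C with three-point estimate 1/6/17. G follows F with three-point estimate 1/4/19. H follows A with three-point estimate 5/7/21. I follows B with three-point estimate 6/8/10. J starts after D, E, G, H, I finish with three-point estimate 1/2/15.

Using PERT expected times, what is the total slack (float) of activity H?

9 days

te_A = (3 + 4·4 + 5)/6 = 24/6 = 4
te_B = (1 + 4·2 + 3)/6 = 12/6 = 2
te_C = (2 + 4·4 + 12)/6 = 30/6 = 5
te_D = (3 + 4·7 + 11)/6 = 42/6 = 7
te_E = (7 + 4·12 + 17)/6 = 72/6 = 12
te_F = (1 + 4·6 + 17)/6 = 42/6 = 7
te_G = (1 + 4·4 + 19)/6 = 36/6 = 6
te_H = (5 + 4·7 + 21)/6 = 54/6 = 9
te_I = (6 + 4·8 + 10)/6 = 48/6 = 8
te_J = (1 + 4·2 + 15)/6 = 24/6 = 4

Forward pass:
ES_A = 0; EF_A = 4
ES_B = 4; EF_B = 4+2 = 6
ES_C = 4; EF_C = 4+5 = 9
ES_D = max(EF_B=6, EF_C=9) = 9; EF_D = 9+7 = 16
ES_E = max(EF_B=6, EF_C=9) = 9; EF_E = 9+12 = 21
ES_F = 9; EF_F = 9+7 = 16
ES_G = 16; EF_G = 16+6 = 22
ES_H = 4; EF_H = 4+9 = 13
ES_I = 6; EF_I = 6+8 = 14
ES_J = max(EF_D=16, EF_E=21, EF_G=22, EF_H=13, EF_I=14) = 22; EF_J = 22+4 = 26
Expected project duration μ = 26 days. Critical path: A → C → F → G → J.

Backward pass:
LF_J = 26; LS_J = 26−4 = 22
LF_I = LS_J = 22; LS_I = 22−8 = 14
LF_H = LS_J = 22; LS_H = 22−9 = 13
LF_G = LS_J = 22; LS_G = 22−6 = 16
LF_F = LS_G = 16; LS_F = 16−7 = 9
LF_E = LS_J = 22; LS_E = 22−12 = 10
LF_D = LS_J = 22; LS_D = 22−7 = 15
LF_C = min(LS_D=15, LS_E=10, LS_F=9) = 9; LS_C = 9−5 = 4
LF_B = min(LS_D=15, LS_E=10, LS_I=14) = 10; LS_B = 10−2 = 8
LF_A = min(LS_B=8, LS_C=4, LS_H=13) = 4; LS_A = 4−4 = 0
Slack_H = LS_H − ES_H = 13 − 4 = 9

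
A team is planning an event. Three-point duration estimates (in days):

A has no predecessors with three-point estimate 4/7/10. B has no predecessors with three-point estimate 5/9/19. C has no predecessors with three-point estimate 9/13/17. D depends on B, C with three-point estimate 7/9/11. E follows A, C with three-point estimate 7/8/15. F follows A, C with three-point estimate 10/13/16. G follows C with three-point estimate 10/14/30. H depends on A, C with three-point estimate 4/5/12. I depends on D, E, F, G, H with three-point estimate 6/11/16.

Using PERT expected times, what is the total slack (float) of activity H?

te_A = (4 + 4·7 + 10)/6 = 42/6 = 7
te_B = (5 + 4·9 + 19)/6 = 60/6 = 10
te_C = (9 + 4·13 + 17)/6 = 78/6 = 13
te_D = (7 + 4·9 + 11)/6 = 54/6 = 9
te_E = (7 + 4·8 + 15)/6 = 54/6 = 9
te_F = (10 + 4·13 + 16)/6 = 78/6 = 13
te_G = (10 + 4·14 + 30)/6 = 96/6 = 16
te_H = (4 + 4·5 + 12)/6 = 36/6 = 6
te_I = (6 + 4·11 + 16)/6 = 66/6 = 11

Forward pass:
ES_A = 0; EF_A = 7
ES_B = 0; EF_B = 10
ES_C = 0; EF_C = 13
ES_D = max(EF_B=10, EF_C=13) = 13; EF_D = 13+9 = 22
ES_E = max(EF_A=7, EF_C=13) = 13; EF_E = 13+9 = 22
ES_F = max(EF_A=7, EF_C=13) = 13; EF_F = 13+13 = 26
ES_G = 13; EF_G = 13+16 = 29
ES_H = max(EF_A=7, EF_C=13) = 13; EF_H = 13+6 = 19
ES_I = max(EF_D=22, EF_E=22, EF_F=26, EF_G=29, EF_H=19) = 29; EF_I = 29+11 = 40
Expected project duration μ = 40 days. Critical path: C → G → I.

Backward pass:
LF_I = 40; LS_I = 40−11 = 29
LF_H = LS_I = 29; LS_H = 29−6 = 23
LF_G = LS_I = 29; LS_G = 29−16 = 13
LF_F = LS_I = 29; LS_F = 29−13 = 16
LF_E = LS_I = 29; LS_E = 29−9 = 20
LF_D = LS_I = 29; LS_D = 29−9 = 20
LF_C = min(LS_D=20, LS_E=20, LS_F=16, LS_G=13, LS_H=23) = 13; LS_C = 13−13 = 0
LF_B = LS_D = 20; LS_B = 20−10 = 10
LF_A = min(LS_E=20, LS_F=16, LS_H=23) = 16; LS_A = 16−7 = 9
Slack_H = LS_H − ES_H = 23 − 13 = 10

10 days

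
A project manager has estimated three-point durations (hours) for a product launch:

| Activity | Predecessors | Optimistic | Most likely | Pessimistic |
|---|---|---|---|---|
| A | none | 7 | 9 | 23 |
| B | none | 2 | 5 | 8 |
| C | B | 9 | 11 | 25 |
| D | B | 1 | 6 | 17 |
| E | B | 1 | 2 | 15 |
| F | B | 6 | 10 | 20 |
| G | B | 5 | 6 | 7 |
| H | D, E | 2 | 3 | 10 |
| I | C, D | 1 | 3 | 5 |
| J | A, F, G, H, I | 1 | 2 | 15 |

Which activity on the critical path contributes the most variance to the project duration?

C

te_A = (7 + 4·9 + 23)/6 = 66/6 = 11; σ²_A = ((23−7)/6)² = 7.111
te_B = (2 + 4·5 + 8)/6 = 30/6 = 5; σ²_B = ((8−2)/6)² = 1.000
te_C = (9 + 4·11 + 25)/6 = 78/6 = 13; σ²_C = ((25−9)/6)² = 7.111
te_D = (1 + 4·6 + 17)/6 = 42/6 = 7; σ²_D = ((17−1)/6)² = 7.111
te_E = (1 + 4·2 + 15)/6 = 24/6 = 4; σ²_E = ((15−1)/6)² = 5.444
te_F = (6 + 4·10 + 20)/6 = 66/6 = 11; σ²_F = ((20−6)/6)² = 5.444
te_G = (5 + 4·6 + 7)/6 = 36/6 = 6; σ²_G = ((7−5)/6)² = 0.111
te_H = (2 + 4·3 + 10)/6 = 24/6 = 4; σ²_H = ((10−2)/6)² = 1.778
te_I = (1 + 4·3 + 5)/6 = 18/6 = 3; σ²_I = ((5−1)/6)² = 0.444
te_J = (1 + 4·2 + 15)/6 = 24/6 = 4; σ²_J = ((15−1)/6)² = 5.444

Forward pass:
ES_A = 0; EF_A = 11
ES_B = 0; EF_B = 5
ES_C = 5; EF_C = 5+13 = 18
ES_D = 5; EF_D = 5+7 = 12
ES_E = 5; EF_E = 5+4 = 9
ES_F = 5; EF_F = 5+11 = 16
ES_G = 5; EF_G = 5+6 = 11
ES_H = max(EF_D=12, EF_E=9) = 12; EF_H = 12+4 = 16
ES_I = max(EF_C=18, EF_D=12) = 18; EF_I = 18+3 = 21
ES_J = max(EF_A=11, EF_F=16, EF_G=11, EF_H=16, EF_I=21) = 21; EF_J = 21+4 = 25
Expected project duration μ = 25 hours. Critical path: B → C → I → J.

Variances on critical path: σ²_B=1.000, σ²_C=7.111, σ²_I=0.444, σ²_J=5.444.
Largest is σ²_C = 7.111.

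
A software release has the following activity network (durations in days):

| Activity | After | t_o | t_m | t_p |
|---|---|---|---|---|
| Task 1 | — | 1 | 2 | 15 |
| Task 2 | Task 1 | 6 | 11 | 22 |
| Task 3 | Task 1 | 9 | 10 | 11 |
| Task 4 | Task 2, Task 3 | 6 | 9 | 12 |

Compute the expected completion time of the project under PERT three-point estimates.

te_Task 1 = (1 + 4·2 + 15)/6 = 24/6 = 4
te_Task 2 = (6 + 4·11 + 22)/6 = 72/6 = 12
te_Task 3 = (9 + 4·10 + 11)/6 = 60/6 = 10
te_Task 4 = (6 + 4·9 + 12)/6 = 54/6 = 9

Forward pass:
ES_Task 1 = 0; EF_Task 1 = 4
ES_Task 2 = 4; EF_Task 2 = 4+12 = 16
ES_Task 3 = 4; EF_Task 3 = 4+10 = 14
ES_Task 4 = max(EF_Task 2=16, EF_Task 3=14) = 16; EF_Task 4 = 16+9 = 25
Expected project duration μ = 25 days. Critical path: Task 1 → Task 2 → Task 4.

25 days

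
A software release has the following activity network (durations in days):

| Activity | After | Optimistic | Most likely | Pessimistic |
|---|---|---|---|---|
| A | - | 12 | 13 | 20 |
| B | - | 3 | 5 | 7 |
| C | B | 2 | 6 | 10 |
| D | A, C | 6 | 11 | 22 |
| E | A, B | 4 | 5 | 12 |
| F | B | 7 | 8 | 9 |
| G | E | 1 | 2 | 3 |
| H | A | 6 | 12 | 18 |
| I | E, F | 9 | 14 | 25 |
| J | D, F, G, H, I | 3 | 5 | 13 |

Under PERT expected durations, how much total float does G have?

te_A = (12 + 4·13 + 20)/6 = 84/6 = 14
te_B = (3 + 4·5 + 7)/6 = 30/6 = 5
te_C = (2 + 4·6 + 10)/6 = 36/6 = 6
te_D = (6 + 4·11 + 22)/6 = 72/6 = 12
te_E = (4 + 4·5 + 12)/6 = 36/6 = 6
te_F = (7 + 4·8 + 9)/6 = 48/6 = 8
te_G = (1 + 4·2 + 3)/6 = 12/6 = 2
te_H = (6 + 4·12 + 18)/6 = 72/6 = 12
te_I = (9 + 4·14 + 25)/6 = 90/6 = 15
te_J = (3 + 4·5 + 13)/6 = 36/6 = 6

Forward pass:
ES_A = 0; EF_A = 14
ES_B = 0; EF_B = 5
ES_C = 5; EF_C = 5+6 = 11
ES_D = max(EF_A=14, EF_C=11) = 14; EF_D = 14+12 = 26
ES_E = max(EF_A=14, EF_B=5) = 14; EF_E = 14+6 = 20
ES_F = 5; EF_F = 5+8 = 13
ES_G = 20; EF_G = 20+2 = 22
ES_H = 14; EF_H = 14+12 = 26
ES_I = max(EF_E=20, EF_F=13) = 20; EF_I = 20+15 = 35
ES_J = max(EF_D=26, EF_F=13, EF_G=22, EF_H=26, EF_I=35) = 35; EF_J = 35+6 = 41
Expected project duration μ = 41 days. Critical path: A → E → I → J.

Backward pass:
LF_J = 41; LS_J = 41−6 = 35
LF_I = LS_J = 35; LS_I = 35−15 = 20
LF_H = LS_J = 35; LS_H = 35−12 = 23
LF_G = LS_J = 35; LS_G = 35−2 = 33
LF_F = min(LS_I=20, LS_J=35) = 20; LS_F = 20−8 = 12
LF_E = min(LS_G=33, LS_I=20) = 20; LS_E = 20−6 = 14
LF_D = LS_J = 35; LS_D = 35−12 = 23
LF_C = LS_D = 23; LS_C = 23−6 = 17
LF_B = min(LS_C=17, LS_E=14, LS_F=12) = 12; LS_B = 12−5 = 7
LF_A = min(LS_D=23, LS_E=14, LS_H=23) = 14; LS_A = 14−14 = 0
Slack_G = LS_G − ES_G = 33 − 20 = 13

13 days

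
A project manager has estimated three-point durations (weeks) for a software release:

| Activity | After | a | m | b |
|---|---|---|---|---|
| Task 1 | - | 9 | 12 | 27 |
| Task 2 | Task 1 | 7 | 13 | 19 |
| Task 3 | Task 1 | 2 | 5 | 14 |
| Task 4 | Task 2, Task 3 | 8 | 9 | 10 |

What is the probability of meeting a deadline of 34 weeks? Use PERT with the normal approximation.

te_Task 1 = (9 + 4·12 + 27)/6 = 84/6 = 14; σ²_Task 1 = ((27−9)/6)² = 9.000
te_Task 2 = (7 + 4·13 + 19)/6 = 78/6 = 13; σ²_Task 2 = ((19−7)/6)² = 4.000
te_Task 3 = (2 + 4·5 + 14)/6 = 36/6 = 6; σ²_Task 3 = ((14−2)/6)² = 4.000
te_Task 4 = (8 + 4·9 + 10)/6 = 54/6 = 9; σ²_Task 4 = ((10−8)/6)² = 0.111

Forward pass:
ES_Task 1 = 0; EF_Task 1 = 14
ES_Task 2 = 14; EF_Task 2 = 14+13 = 27
ES_Task 3 = 14; EF_Task 3 = 14+6 = 20
ES_Task 4 = max(EF_Task 2=27, EF_Task 3=20) = 27; EF_Task 4 = 27+9 = 36
Expected project duration μ = 36 weeks. Critical path: Task 1 → Task 2 → Task 4.

Variance along critical path = 9.000 + 4.000 + 0.111 = 13.111; σ = √13.111 = 3.621 weeks.
Z = (34 − 36) / 3.621 = -0.552
P(T ≤ 34) = Φ(-0.552) ≈ 0.290

0.290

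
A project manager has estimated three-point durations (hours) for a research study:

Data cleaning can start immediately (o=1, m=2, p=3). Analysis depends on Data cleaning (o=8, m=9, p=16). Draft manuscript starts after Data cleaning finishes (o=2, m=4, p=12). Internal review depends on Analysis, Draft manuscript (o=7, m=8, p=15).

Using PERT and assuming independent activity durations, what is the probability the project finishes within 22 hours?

te_Data cleaning = (1 + 4·2 + 3)/6 = 12/6 = 2; σ²_Data cleaning = ((3−1)/6)² = 0.111
te_Analysis = (8 + 4·9 + 16)/6 = 60/6 = 10; σ²_Analysis = ((16−8)/6)² = 1.778
te_Draft manuscript = (2 + 4·4 + 12)/6 = 30/6 = 5; σ²_Draft manuscript = ((12−2)/6)² = 2.778
te_Internal review = (7 + 4·8 + 15)/6 = 54/6 = 9; σ²_Internal review = ((15−7)/6)² = 1.778

Forward pass:
ES_Data cleaning = 0; EF_Data cleaning = 2
ES_Analysis = 2; EF_Analysis = 2+10 = 12
ES_Draft manuscript = 2; EF_Draft manuscript = 2+5 = 7
ES_Internal review = max(EF_Analysis=12, EF_Draft manuscript=7) = 12; EF_Internal review = 12+9 = 21
Expected project duration μ = 21 hours. Critical path: Data cleaning → Analysis → Internal review.

Variance along critical path = 0.111 + 1.778 + 1.778 = 3.667; σ = √3.667 = 1.915 hours.
Z = (22 − 21) / 1.915 = 0.522
P(T ≤ 22) = Φ(0.522) ≈ 0.699

0.699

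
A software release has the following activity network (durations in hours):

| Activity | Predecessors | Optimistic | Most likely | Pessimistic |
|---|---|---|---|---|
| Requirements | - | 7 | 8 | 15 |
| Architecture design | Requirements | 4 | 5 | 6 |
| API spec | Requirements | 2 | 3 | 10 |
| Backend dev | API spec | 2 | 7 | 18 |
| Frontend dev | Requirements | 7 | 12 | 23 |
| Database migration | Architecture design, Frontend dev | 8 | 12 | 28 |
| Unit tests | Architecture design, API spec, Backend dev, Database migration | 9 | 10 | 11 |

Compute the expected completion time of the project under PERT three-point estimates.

46 hours

te_Requirements = (7 + 4·8 + 15)/6 = 54/6 = 9
te_Architecture design = (4 + 4·5 + 6)/6 = 30/6 = 5
te_API spec = (2 + 4·3 + 10)/6 = 24/6 = 4
te_Backend dev = (2 + 4·7 + 18)/6 = 48/6 = 8
te_Frontend dev = (7 + 4·12 + 23)/6 = 78/6 = 13
te_Database migration = (8 + 4·12 + 28)/6 = 84/6 = 14
te_Unit tests = (9 + 4·10 + 11)/6 = 60/6 = 10

Forward pass:
ES_Requirements = 0; EF_Requirements = 9
ES_Architecture design = 9; EF_Architecture design = 9+5 = 14
ES_API spec = 9; EF_API spec = 9+4 = 13
ES_Backend dev = 13; EF_Backend dev = 13+8 = 21
ES_Frontend dev = 9; EF_Frontend dev = 9+13 = 22
ES_Database migration = max(EF_Architecture design=14, EF_Frontend dev=22) = 22; EF_Database migration = 22+14 = 36
ES_Unit tests = max(EF_Architecture design=14, EF_API spec=13, EF_Backend dev=21, EF_Database migration=36) = 36; EF_Unit tests = 36+10 = 46
Expected project duration μ = 46 hours. Critical path: Requirements → Frontend dev → Database migration → Unit tests.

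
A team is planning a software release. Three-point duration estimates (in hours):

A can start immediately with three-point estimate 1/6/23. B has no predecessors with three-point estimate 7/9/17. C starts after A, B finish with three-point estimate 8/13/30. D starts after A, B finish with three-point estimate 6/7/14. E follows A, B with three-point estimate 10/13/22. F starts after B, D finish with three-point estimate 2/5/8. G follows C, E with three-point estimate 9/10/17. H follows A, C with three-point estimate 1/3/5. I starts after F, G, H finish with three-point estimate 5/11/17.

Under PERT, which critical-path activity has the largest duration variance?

C

te_A = (1 + 4·6 + 23)/6 = 48/6 = 8; σ²_A = ((23−1)/6)² = 13.444
te_B = (7 + 4·9 + 17)/6 = 60/6 = 10; σ²_B = ((17−7)/6)² = 2.778
te_C = (8 + 4·13 + 30)/6 = 90/6 = 15; σ²_C = ((30−8)/6)² = 13.444
te_D = (6 + 4·7 + 14)/6 = 48/6 = 8; σ²_D = ((14−6)/6)² = 1.778
te_E = (10 + 4·13 + 22)/6 = 84/6 = 14; σ²_E = ((22−10)/6)² = 4.000
te_F = (2 + 4·5 + 8)/6 = 30/6 = 5; σ²_F = ((8−2)/6)² = 1.000
te_G = (9 + 4·10 + 17)/6 = 66/6 = 11; σ²_G = ((17−9)/6)² = 1.778
te_H = (1 + 4·3 + 5)/6 = 18/6 = 3; σ²_H = ((5−1)/6)² = 0.444
te_I = (5 + 4·11 + 17)/6 = 66/6 = 11; σ²_I = ((17−5)/6)² = 4.000

Forward pass:
ES_A = 0; EF_A = 8
ES_B = 0; EF_B = 10
ES_C = max(EF_A=8, EF_B=10) = 10; EF_C = 10+15 = 25
ES_D = max(EF_A=8, EF_B=10) = 10; EF_D = 10+8 = 18
ES_E = max(EF_A=8, EF_B=10) = 10; EF_E = 10+14 = 24
ES_F = max(EF_B=10, EF_D=18) = 18; EF_F = 18+5 = 23
ES_G = max(EF_C=25, EF_E=24) = 25; EF_G = 25+11 = 36
ES_H = max(EF_A=8, EF_C=25) = 25; EF_H = 25+3 = 28
ES_I = max(EF_F=23, EF_G=36, EF_H=28) = 36; EF_I = 36+11 = 47
Expected project duration μ = 47 hours. Critical path: B → C → G → I.

Variances on critical path: σ²_B=2.778, σ²_C=13.444, σ²_G=1.778, σ²_I=4.000.
Largest is σ²_C = 13.444.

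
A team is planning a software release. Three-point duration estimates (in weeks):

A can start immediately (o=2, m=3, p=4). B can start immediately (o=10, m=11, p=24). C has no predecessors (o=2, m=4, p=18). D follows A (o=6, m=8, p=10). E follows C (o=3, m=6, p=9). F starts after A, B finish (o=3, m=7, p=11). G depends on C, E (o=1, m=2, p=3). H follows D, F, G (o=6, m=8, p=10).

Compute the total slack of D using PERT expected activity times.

9 weeks

te_A = (2 + 4·3 + 4)/6 = 18/6 = 3
te_B = (10 + 4·11 + 24)/6 = 78/6 = 13
te_C = (2 + 4·4 + 18)/6 = 36/6 = 6
te_D = (6 + 4·8 + 10)/6 = 48/6 = 8
te_E = (3 + 4·6 + 9)/6 = 36/6 = 6
te_F = (3 + 4·7 + 11)/6 = 42/6 = 7
te_G = (1 + 4·2 + 3)/6 = 12/6 = 2
te_H = (6 + 4·8 + 10)/6 = 48/6 = 8

Forward pass:
ES_A = 0; EF_A = 3
ES_B = 0; EF_B = 13
ES_C = 0; EF_C = 6
ES_D = 3; EF_D = 3+8 = 11
ES_E = 6; EF_E = 6+6 = 12
ES_F = max(EF_A=3, EF_B=13) = 13; EF_F = 13+7 = 20
ES_G = max(EF_C=6, EF_E=12) = 12; EF_G = 12+2 = 14
ES_H = max(EF_D=11, EF_F=20, EF_G=14) = 20; EF_H = 20+8 = 28
Expected project duration μ = 28 weeks. Critical path: B → F → H.

Backward pass:
LF_H = 28; LS_H = 28−8 = 20
LF_G = LS_H = 20; LS_G = 20−2 = 18
LF_F = LS_H = 20; LS_F = 20−7 = 13
LF_E = LS_G = 18; LS_E = 18−6 = 12
LF_D = LS_H = 20; LS_D = 20−8 = 12
LF_C = min(LS_E=12, LS_G=18) = 12; LS_C = 12−6 = 6
LF_B = LS_F = 13; LS_B = 13−13 = 0
LF_A = min(LS_D=12, LS_F=13) = 12; LS_A = 12−3 = 9
Slack_D = LS_D − ES_D = 12 − 3 = 9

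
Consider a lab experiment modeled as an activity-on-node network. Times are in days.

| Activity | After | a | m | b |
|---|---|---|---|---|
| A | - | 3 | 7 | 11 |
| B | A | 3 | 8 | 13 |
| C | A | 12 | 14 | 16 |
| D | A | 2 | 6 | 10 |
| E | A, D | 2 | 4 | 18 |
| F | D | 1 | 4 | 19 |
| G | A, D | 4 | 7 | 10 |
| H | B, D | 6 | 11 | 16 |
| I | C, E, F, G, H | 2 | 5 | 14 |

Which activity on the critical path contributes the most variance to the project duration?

I

te_A = (3 + 4·7 + 11)/6 = 42/6 = 7; σ²_A = ((11−3)/6)² = 1.778
te_B = (3 + 4·8 + 13)/6 = 48/6 = 8; σ²_B = ((13−3)/6)² = 2.778
te_C = (12 + 4·14 + 16)/6 = 84/6 = 14; σ²_C = ((16−12)/6)² = 0.444
te_D = (2 + 4·6 + 10)/6 = 36/6 = 6; σ²_D = ((10−2)/6)² = 1.778
te_E = (2 + 4·4 + 18)/6 = 36/6 = 6; σ²_E = ((18−2)/6)² = 7.111
te_F = (1 + 4·4 + 19)/6 = 36/6 = 6; σ²_F = ((19−1)/6)² = 9.000
te_G = (4 + 4·7 + 10)/6 = 42/6 = 7; σ²_G = ((10−4)/6)² = 1.000
te_H = (6 + 4·11 + 16)/6 = 66/6 = 11; σ²_H = ((16−6)/6)² = 2.778
te_I = (2 + 4·5 + 14)/6 = 36/6 = 6; σ²_I = ((14−2)/6)² = 4.000

Forward pass:
ES_A = 0; EF_A = 7
ES_B = 7; EF_B = 7+8 = 15
ES_C = 7; EF_C = 7+14 = 21
ES_D = 7; EF_D = 7+6 = 13
ES_E = max(EF_A=7, EF_D=13) = 13; EF_E = 13+6 = 19
ES_F = 13; EF_F = 13+6 = 19
ES_G = max(EF_A=7, EF_D=13) = 13; EF_G = 13+7 = 20
ES_H = max(EF_B=15, EF_D=13) = 15; EF_H = 15+11 = 26
ES_I = max(EF_C=21, EF_E=19, EF_F=19, EF_G=20, EF_H=26) = 26; EF_I = 26+6 = 32
Expected project duration μ = 32 days. Critical path: A → B → H → I.

Variances on critical path: σ²_A=1.778, σ²_B=2.778, σ²_H=2.778, σ²_I=4.000.
Largest is σ²_I = 4.000.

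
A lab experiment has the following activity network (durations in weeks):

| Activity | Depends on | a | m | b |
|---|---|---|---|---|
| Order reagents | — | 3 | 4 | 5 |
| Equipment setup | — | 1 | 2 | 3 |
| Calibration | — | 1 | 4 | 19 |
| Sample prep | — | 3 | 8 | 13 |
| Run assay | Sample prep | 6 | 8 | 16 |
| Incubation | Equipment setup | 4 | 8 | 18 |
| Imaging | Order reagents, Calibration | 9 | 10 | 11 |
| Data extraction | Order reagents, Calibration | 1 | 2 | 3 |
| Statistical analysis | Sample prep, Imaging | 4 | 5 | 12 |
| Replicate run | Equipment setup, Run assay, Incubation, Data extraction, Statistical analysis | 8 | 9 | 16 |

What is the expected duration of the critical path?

te_Order reagents = (3 + 4·4 + 5)/6 = 24/6 = 4
te_Equipment setup = (1 + 4·2 + 3)/6 = 12/6 = 2
te_Calibration = (1 + 4·4 + 19)/6 = 36/6 = 6
te_Sample prep = (3 + 4·8 + 13)/6 = 48/6 = 8
te_Run assay = (6 + 4·8 + 16)/6 = 54/6 = 9
te_Incubation = (4 + 4·8 + 18)/6 = 54/6 = 9
te_Imaging = (9 + 4·10 + 11)/6 = 60/6 = 10
te_Data extraction = (1 + 4·2 + 3)/6 = 12/6 = 2
te_Statistical analysis = (4 + 4·5 + 12)/6 = 36/6 = 6
te_Replicate run = (8 + 4·9 + 16)/6 = 60/6 = 10

Forward pass:
ES_Order reagents = 0; EF_Order reagents = 4
ES_Equipment setup = 0; EF_Equipment setup = 2
ES_Calibration = 0; EF_Calibration = 6
ES_Sample prep = 0; EF_Sample prep = 8
ES_Run assay = 8; EF_Run assay = 8+9 = 17
ES_Incubation = 2; EF_Incubation = 2+9 = 11
ES_Imaging = max(EF_Order reagents=4, EF_Calibration=6) = 6; EF_Imaging = 6+10 = 16
ES_Data extraction = max(EF_Order reagents=4, EF_Calibration=6) = 6; EF_Data extraction = 6+2 = 8
ES_Statistical analysis = max(EF_Sample prep=8, EF_Imaging=16) = 16; EF_Statistical analysis = 16+6 = 22
ES_Replicate run = max(EF_Equipment setup=2, EF_Run assay=17, EF_Incubation=11, EF_Data extraction=8, EF_Statistical analysis=22) = 22; EF_Replicate run = 22+10 = 32
Expected project duration μ = 32 weeks. Critical path: Calibration → Imaging → Statistical analysis → Replicate run.

32 weeks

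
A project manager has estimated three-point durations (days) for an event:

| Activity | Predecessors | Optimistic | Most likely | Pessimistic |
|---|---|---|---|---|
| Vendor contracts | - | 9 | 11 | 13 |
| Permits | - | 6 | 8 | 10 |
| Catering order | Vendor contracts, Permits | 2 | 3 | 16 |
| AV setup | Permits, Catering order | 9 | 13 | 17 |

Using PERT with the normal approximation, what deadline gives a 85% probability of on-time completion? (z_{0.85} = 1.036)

te_Vendor contracts = (9 + 4·11 + 13)/6 = 66/6 = 11; σ²_Vendor contracts = ((13−9)/6)² = 0.444
te_Permits = (6 + 4·8 + 10)/6 = 48/6 = 8; σ²_Permits = ((10−6)/6)² = 0.444
te_Catering order = (2 + 4·3 + 16)/6 = 30/6 = 5; σ²_Catering order = ((16−2)/6)² = 5.444
te_AV setup = (9 + 4·13 + 17)/6 = 78/6 = 13; σ²_AV setup = ((17−9)/6)² = 1.778

Forward pass:
ES_Vendor contracts = 0; EF_Vendor contracts = 11
ES_Permits = 0; EF_Permits = 8
ES_Catering order = max(EF_Vendor contracts=11, EF_Permits=8) = 11; EF_Catering order = 11+5 = 16
ES_AV setup = max(EF_Permits=8, EF_Catering order=16) = 16; EF_AV setup = 16+13 = 29
Expected project duration μ = 29 days. Critical path: Vendor contracts → Catering order → AV setup.

Variance along critical path = 0.444 + 5.444 + 1.778 = 7.667; σ = 2.769 days.
D = μ + z·σ = 29 + 1.036·2.769 = 31.9 days

31.9 days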